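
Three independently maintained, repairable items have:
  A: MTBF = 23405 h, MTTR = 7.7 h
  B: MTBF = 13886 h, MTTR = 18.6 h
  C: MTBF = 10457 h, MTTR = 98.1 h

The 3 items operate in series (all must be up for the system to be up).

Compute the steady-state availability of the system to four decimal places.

A(A) = MTBF/(MTBF+MTTR) = 23405/(23405+7.7) = 0.999671
A(B) = MTBF/(MTBF+MTTR) = 13886/(13886+18.6) = 0.998662
A(C) = MTBF/(MTBF+MTTR) = 10457/(10457+98.1) = 0.990706
Series availability: 0.999671 × 0.998662 × 0.990706 = 0.9891

0.9891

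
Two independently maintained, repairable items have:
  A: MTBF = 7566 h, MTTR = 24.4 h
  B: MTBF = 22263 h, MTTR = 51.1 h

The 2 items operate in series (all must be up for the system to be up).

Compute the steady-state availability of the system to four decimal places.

A(A) = MTBF/(MTBF+MTTR) = 7566/(7566+24.4) = 0.996785
A(B) = MTBF/(MTBF+MTTR) = 22263/(22263+51.1) = 0.997710
Series availability: 0.996785 × 0.997710 = 0.9945

0.9945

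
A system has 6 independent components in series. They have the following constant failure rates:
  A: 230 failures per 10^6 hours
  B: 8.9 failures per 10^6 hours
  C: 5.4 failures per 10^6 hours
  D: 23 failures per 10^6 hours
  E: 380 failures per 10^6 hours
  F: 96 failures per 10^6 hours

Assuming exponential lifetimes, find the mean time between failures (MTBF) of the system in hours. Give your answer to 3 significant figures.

1350

Series of exponential components: λ_sys = Σ λ_i
λ_sys = 0.00023 + 0.0000089 + 0.0000054 + 0.000023 + 0.00038 + 0.000096 = 7.4330e-04 /h
MTBF = 1 / λ_sys = 1350 h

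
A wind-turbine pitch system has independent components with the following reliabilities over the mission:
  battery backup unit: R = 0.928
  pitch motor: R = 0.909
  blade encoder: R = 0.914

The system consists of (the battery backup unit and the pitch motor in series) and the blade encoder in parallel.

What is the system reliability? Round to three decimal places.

0.987

Series (battery backup unit and pitch motor): 0.92800 × 0.90900 = 0.84355
Parallel ([0.84355] and blade encoder): 1 − (1 − 0.84355)(1 − 0.91400) = 0.987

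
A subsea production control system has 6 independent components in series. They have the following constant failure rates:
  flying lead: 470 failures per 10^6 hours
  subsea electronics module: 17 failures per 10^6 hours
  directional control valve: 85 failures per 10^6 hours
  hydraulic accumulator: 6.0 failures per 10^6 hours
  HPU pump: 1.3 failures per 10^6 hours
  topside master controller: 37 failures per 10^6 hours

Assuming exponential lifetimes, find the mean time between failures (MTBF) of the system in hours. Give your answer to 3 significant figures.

Series of exponential components: λ_sys = Σ λ_i
λ_sys = 0.00047 + 0.000017 + 0.000085 + 0.0000060 + 0.0000013 + 0.000037 = 6.1630e-04 /h
MTBF = 1 / λ_sys = 1620 h

1620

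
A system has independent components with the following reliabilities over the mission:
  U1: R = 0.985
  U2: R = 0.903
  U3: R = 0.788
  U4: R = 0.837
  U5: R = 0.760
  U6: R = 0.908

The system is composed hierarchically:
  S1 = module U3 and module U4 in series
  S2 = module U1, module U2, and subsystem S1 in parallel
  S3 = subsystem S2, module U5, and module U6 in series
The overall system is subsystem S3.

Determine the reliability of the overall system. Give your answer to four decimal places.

0.6897

Series (U3 and U4): 0.788000 × 0.837000 = 0.659556
Parallel (U1, U2, and [0.659556]): 1 − (1 − 0.985000)(1 − 0.903000)(1 − 0.659556) = 0.999505
Series ([0.999505], U5, and U6): 0.999505 × 0.760000 × 0.908000 = 0.6897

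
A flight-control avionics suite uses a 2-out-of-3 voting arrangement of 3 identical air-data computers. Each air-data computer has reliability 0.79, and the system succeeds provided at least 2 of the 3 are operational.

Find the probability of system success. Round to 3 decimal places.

R = Σ_{i=2}^{3} C(3,i) p^i (1−p)^{3−i} with p = 0.79
C(3,2)·0.79^2·0.21^1 = 0.39318
C(3,3)·0.79^3·0.21^0 = 0.49304
Sum = 0.886

0.886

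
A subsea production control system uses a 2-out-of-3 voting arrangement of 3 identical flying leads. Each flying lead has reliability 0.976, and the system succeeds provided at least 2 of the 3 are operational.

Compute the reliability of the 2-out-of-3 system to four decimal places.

R = Σ_{i=2}^{3} C(3,i) p^i (1−p)^{3−i} with p = 0.976
C(3,2)·0.976^2·0.024^1 = 0.068585
C(3,3)·0.976^3·0.024^0 = 0.929714
Sum = 0.9983

0.9983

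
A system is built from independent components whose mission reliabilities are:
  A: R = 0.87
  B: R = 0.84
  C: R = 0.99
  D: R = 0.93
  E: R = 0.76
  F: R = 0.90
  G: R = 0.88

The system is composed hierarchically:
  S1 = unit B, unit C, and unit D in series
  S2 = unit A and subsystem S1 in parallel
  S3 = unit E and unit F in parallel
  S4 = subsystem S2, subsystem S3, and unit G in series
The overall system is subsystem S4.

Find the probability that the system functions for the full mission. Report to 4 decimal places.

0.8336

Series (B, C, and D): 0.840000 × 0.990000 × 0.930000 = 0.773388
Parallel (A and [0.773388]): 1 − (1 − 0.870000)(1 − 0.773388) = 0.970540
Parallel (E and F): 1 − (1 − 0.760000)(1 − 0.900000) = 0.976000
Series ([0.970540], [0.976000], and G): 0.970540 × 0.976000 × 0.880000 = 0.8336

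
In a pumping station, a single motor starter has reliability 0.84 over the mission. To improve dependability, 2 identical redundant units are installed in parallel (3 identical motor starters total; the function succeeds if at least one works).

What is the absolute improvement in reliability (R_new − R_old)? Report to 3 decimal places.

R_before = 0.84
R_after = 1 − (1 − 0.84)^3 = 0.996
ΔR = 0.996 − 0.84 = 0.156

0.156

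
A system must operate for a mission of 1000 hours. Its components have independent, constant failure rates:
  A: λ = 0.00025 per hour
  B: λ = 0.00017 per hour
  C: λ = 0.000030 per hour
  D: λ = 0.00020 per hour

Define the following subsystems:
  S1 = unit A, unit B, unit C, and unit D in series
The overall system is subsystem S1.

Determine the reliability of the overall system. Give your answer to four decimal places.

0.5220

R(A) = exp(−0.00025 × 1000) = 0.778801
R(B) = exp(−0.00017 × 1000) = 0.843665
R(C) = exp(−0.000030 × 1000) = 0.970446
R(D) = exp(−0.00020 × 1000) = 0.818731
Series (A, B, C, and D): 0.778801 × 0.843665 × 0.970446 × 0.818731 = 0.5220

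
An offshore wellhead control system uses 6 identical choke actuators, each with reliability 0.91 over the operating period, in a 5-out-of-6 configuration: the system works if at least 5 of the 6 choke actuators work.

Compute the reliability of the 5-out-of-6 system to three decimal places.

R = Σ_{i=5}^{6} C(6,i) p^i (1−p)^{6−i} with p = 0.91
C(6,5)·0.91^5·0.09^1 = 0.33698
C(6,6)·0.91^6·0.09^0 = 0.56787
Sum = 0.905

0.905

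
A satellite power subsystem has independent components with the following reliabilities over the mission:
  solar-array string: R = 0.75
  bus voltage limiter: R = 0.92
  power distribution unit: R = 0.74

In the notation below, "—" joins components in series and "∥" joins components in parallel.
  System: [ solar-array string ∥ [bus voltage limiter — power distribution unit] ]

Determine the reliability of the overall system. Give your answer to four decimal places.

0.9202

Series (bus voltage limiter and power distribution unit): 0.920000 × 0.740000 = 0.680800
Parallel (solar-array string and [0.680800]): 1 − (1 − 0.750000)(1 − 0.680800) = 0.9202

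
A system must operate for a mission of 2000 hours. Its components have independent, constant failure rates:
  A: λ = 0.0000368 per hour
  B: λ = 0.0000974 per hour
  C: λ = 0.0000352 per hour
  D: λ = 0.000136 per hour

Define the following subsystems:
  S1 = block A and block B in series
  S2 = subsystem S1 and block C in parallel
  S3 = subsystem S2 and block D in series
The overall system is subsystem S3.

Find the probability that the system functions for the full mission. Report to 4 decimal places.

0.7497

R(A) = exp(−0.0000368 × 2000) = 0.929043
R(B) = exp(−0.0000974 × 2000) = 0.822999
R(C) = exp(−0.0000352 × 2000) = 0.932021
R(D) = exp(−0.000136 × 2000) = 0.761854
Series (A and B): 0.929043 × 0.822999 = 0.764601
Parallel ([0.764601] and C): 1 − (1 − 0.764601)(1 − 0.932021) = 0.983998
Series ([0.983998] and D): 0.983998 × 0.761854 = 0.7497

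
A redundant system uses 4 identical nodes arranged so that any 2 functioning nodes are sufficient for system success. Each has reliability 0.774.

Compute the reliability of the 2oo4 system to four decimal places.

R = Σ_{i=2}^{4} C(4,i) p^i (1−p)^{4−i} with p = 0.774
C(4,2)·0.774^2·0.226^2 = 0.183590
C(4,3)·0.774^3·0.226^1 = 0.419171
C(4,4)·0.774^4·0.226^0 = 0.358892
Sum = 0.9617

0.9617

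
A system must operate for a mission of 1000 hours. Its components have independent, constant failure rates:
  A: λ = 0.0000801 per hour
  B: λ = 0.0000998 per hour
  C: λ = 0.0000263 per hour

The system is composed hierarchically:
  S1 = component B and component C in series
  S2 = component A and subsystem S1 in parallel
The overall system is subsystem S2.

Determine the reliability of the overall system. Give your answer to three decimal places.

R(A) = exp(−0.0000801 × 1000) = 0.92302
R(B) = exp(−0.0000998 × 1000) = 0.90502
R(C) = exp(−0.0000263 × 1000) = 0.97404
Series (B and C): 0.90502 × 0.97404 = 0.88153
Parallel (A and [0.88153]): 1 − (1 − 0.92302)(1 − 0.88153) = 0.991

0.991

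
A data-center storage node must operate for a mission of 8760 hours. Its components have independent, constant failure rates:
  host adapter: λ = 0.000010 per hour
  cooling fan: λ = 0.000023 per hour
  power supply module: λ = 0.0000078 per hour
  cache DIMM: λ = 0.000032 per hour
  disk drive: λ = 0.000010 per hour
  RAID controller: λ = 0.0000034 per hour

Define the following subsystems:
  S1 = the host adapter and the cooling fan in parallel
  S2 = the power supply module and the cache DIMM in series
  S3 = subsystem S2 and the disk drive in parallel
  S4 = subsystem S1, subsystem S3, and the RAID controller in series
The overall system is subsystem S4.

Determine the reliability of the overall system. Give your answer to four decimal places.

R(host adapter) = exp(−0.000010 × 8760) = 0.916127
R(cooling fan) = exp(−0.000023 × 8760) = 0.817520
R(power supply module) = exp(−0.0000078 × 8760) = 0.933954
R(cache DIMM) = exp(−0.000032 × 8760) = 0.755542
R(disk drive) = exp(−0.000010 × 8760) = 0.916127
R(RAID controller) = exp(−0.0000034 × 8760) = 0.970655
Parallel (host adapter and cooling fan): 1 − (1 − 0.916127)(1 − 0.817520) = 0.984695
Series (power supply module and cache DIMM): 0.933954 × 0.755542 = 0.705641
Parallel ([0.705641] and disk drive): 1 − (1 − 0.705641)(1 − 0.916127) = 0.975311
Series ([0.984695], [0.975311], and RAID controller): 0.984695 × 0.975311 × 0.970655 = 0.9322

0.9322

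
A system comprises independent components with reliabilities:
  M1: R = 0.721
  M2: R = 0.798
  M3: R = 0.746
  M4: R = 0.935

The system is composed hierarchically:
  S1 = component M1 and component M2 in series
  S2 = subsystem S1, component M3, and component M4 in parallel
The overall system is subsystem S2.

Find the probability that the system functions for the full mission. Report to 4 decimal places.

Series (M1 and M2): 0.721000 × 0.798000 = 0.575358
Parallel ([0.575358], M3, and M4): 1 − (1 − 0.575358)(1 − 0.746000)(1 − 0.935000) = 0.9930

0.9930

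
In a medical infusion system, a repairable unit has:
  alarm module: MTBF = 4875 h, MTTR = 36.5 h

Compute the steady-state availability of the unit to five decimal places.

0.99257

A(alarm module) = MTBF/(MTBF+MTTR) = 4875/(4875+36.5) = 0.99257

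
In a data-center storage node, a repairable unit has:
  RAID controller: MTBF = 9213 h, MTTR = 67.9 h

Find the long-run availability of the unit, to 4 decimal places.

A(RAID controller) = MTBF/(MTBF+MTTR) = 9213/(9213+67.9) = 0.9927

0.9927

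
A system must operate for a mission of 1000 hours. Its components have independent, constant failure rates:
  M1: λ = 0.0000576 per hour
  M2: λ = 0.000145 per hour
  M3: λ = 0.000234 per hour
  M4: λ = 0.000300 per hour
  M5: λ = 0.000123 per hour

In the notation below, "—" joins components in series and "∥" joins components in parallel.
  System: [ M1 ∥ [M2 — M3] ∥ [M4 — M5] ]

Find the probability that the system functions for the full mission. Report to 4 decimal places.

0.9939

R(M1) = exp(−0.0000576 × 1000) = 0.944027
R(M2) = exp(−0.000145 × 1000) = 0.865022
R(M3) = exp(−0.000234 × 1000) = 0.791362
R(M4) = exp(−0.000300 × 1000) = 0.740818
R(M5) = exp(−0.000123 × 1000) = 0.884264
Series (M2 and M3): 0.865022 × 0.791362 = 0.684546
Series (M4 and M5): 0.740818 × 0.884264 = 0.655079
Parallel (M1, [0.684546], and [0.655079]): 1 − (1 − 0.944027)(1 − 0.684546)(1 − 0.655079) = 0.9939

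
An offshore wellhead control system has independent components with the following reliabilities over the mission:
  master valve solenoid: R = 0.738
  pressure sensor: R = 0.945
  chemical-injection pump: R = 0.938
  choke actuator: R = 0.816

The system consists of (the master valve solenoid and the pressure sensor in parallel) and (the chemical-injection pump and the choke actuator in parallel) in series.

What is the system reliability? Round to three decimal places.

Parallel (master valve solenoid and pressure sensor): 1 − (1 − 0.73800)(1 − 0.94500) = 0.98559
Parallel (chemical-injection pump and choke actuator): 1 − (1 − 0.93800)(1 − 0.81600) = 0.98859
Series ([0.98559] and [0.98859]): 0.98559 × 0.98859 = 0.974

0.974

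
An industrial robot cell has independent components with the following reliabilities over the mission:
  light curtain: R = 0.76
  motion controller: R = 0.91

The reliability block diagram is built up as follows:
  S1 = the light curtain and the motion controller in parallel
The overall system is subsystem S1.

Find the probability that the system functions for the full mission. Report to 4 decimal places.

0.9784

Parallel (light curtain and motion controller): 1 − (1 − 0.760000)(1 − 0.910000) = 0.9784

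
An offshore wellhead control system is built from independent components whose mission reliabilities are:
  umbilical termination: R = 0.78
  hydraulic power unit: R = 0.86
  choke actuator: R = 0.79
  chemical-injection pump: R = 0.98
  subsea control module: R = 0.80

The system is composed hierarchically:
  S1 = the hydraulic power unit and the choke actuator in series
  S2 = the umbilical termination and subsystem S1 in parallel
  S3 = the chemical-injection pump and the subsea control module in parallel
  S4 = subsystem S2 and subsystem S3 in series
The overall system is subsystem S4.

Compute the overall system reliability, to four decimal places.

Series (hydraulic power unit and choke actuator): 0.860000 × 0.790000 = 0.679400
Parallel (umbilical termination and [0.679400]): 1 − (1 − 0.780000)(1 − 0.679400) = 0.929468
Parallel (chemical-injection pump and subsea control module): 1 − (1 − 0.980000)(1 − 0.800000) = 0.996000
Series ([0.929468] and [0.996000]): 0.929468 × 0.996000 = 0.9258

0.9258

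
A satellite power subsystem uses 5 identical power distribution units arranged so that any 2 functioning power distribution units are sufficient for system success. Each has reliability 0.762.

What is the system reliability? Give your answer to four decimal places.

R = Σ_{i=2}^{5} C(5,i) p^i (1−p)^{5−i} with p = 0.762
C(5,2)·0.762^2·0.238^3 = 0.078278
C(5,3)·0.762^3·0.238^2 = 0.250622
C(5,4)·0.762^4·0.238^1 = 0.401205
C(5,5)·0.762^5·0.238^0 = 0.256906
Sum = 0.9870

0.9870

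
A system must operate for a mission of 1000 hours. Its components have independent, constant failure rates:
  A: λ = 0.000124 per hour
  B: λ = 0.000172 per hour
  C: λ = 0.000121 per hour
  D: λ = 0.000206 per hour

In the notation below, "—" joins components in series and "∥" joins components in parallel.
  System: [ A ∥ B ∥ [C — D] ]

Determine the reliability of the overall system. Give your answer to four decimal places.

0.9949

R(A) = exp(−0.000124 × 1000) = 0.883380
R(B) = exp(−0.000172 × 1000) = 0.841979
R(C) = exp(−0.000121 × 1000) = 0.886034
R(D) = exp(−0.000206 × 1000) = 0.813833
Series (C and D): 0.886034 × 0.813833 = 0.721084
Parallel (A, B, and [0.721084]): 1 − (1 − 0.883380)(1 − 0.841979)(1 − 0.721084) = 0.9949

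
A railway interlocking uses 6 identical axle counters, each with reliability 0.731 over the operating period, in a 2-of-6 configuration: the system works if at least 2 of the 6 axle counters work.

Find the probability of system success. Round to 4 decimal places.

R = Σ_{i=2}^{6} C(6,i) p^i (1−p)^{6−i} with p = 0.731
C(6,2)·0.731^2·0.269^4 = 0.041970
C(6,3)·0.731^3·0.269^3 = 0.152068
C(6,4)·0.731^4·0.269^2 = 0.309931
C(6,5)·0.731^5·0.269^1 = 0.336892
C(6,6)·0.731^6·0.269^0 = 0.152582
Sum = 0.9934

0.9934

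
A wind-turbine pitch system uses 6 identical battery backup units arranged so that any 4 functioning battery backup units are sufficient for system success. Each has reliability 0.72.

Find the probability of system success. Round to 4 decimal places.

0.7804

R = Σ_{i=4}^{6} C(6,i) p^i (1−p)^{6−i} with p = 0.72
C(6,4)·0.72^4·0.28^2 = 0.316037
C(6,5)·0.72^5·0.28^1 = 0.325066
C(6,6)·0.72^6·0.28^0 = 0.139314
Sum = 0.7804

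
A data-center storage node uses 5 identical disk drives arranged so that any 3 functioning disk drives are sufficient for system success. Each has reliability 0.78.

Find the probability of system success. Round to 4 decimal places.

0.9256

R = Σ_{i=3}^{5} C(5,i) p^i (1−p)^{5−i} with p = 0.78
C(5,3)·0.78^3·0.22^2 = 0.229683
C(5,4)·0.78^4·0.22^1 = 0.407166
C(5,5)·0.78^5·0.22^0 = 0.288717
Sum = 0.9256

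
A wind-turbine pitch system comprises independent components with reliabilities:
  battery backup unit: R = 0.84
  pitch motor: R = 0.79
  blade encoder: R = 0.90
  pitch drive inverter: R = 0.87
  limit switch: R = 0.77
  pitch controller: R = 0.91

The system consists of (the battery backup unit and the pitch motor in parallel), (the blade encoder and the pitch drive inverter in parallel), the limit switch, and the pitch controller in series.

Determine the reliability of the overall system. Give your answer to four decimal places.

0.6684

Parallel (battery backup unit and pitch motor): 1 − (1 − 0.840000)(1 − 0.790000) = 0.966400
Parallel (blade encoder and pitch drive inverter): 1 − (1 − 0.900000)(1 − 0.870000) = 0.987000
Series ([0.966400], [0.987000], limit switch, and pitch controller): 0.966400 × 0.987000 × 0.770000 × 0.910000 = 0.6684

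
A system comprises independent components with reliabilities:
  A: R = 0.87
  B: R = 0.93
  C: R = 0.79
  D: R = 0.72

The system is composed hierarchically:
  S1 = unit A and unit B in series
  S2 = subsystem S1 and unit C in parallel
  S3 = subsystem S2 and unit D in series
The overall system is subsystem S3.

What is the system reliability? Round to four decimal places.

Series (A and B): 0.870000 × 0.930000 = 0.809100
Parallel ([0.809100] and C): 1 − (1 − 0.809100)(1 − 0.790000) = 0.959911
Series ([0.959911] and D): 0.959911 × 0.720000 = 0.6911

0.6911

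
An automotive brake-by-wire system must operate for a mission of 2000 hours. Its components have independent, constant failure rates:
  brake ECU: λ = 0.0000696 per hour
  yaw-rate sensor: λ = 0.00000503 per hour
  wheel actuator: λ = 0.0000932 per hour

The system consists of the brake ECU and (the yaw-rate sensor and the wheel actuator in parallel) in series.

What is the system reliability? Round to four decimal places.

R(brake ECU) = exp(−0.0000696 × 2000) = 0.870054
R(yaw-rate sensor) = exp(−0.00000503 × 2000) = 0.989990
R(wheel actuator) = exp(−0.0000932 × 2000) = 0.829942
Parallel (yaw-rate sensor and wheel actuator): 1 − (1 − 0.989990)(1 − 0.829942) = 0.998298
Series (brake ECU and [0.998298]): 0.870054 × 0.998298 = 0.8686

0.8686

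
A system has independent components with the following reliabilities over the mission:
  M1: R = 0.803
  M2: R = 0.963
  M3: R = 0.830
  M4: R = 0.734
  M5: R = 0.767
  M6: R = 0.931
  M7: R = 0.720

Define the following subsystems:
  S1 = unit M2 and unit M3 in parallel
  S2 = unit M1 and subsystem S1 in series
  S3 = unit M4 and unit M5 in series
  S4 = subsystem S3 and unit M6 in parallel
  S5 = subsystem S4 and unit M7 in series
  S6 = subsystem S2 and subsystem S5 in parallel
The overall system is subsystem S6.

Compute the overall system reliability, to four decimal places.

0.9390

Parallel (M2 and M3): 1 − (1 − 0.963000)(1 − 0.830000) = 0.993710
Series (M1 and [0.993710]): 0.803000 × 0.993710 = 0.797949
Series (M4 and M5): 0.734000 × 0.767000 = 0.562978
Parallel ([0.562978] and M6): 1 − (1 − 0.562978)(1 − 0.931000) = 0.969845
Series ([0.969845] and M7): 0.969845 × 0.720000 = 0.698288
Parallel ([0.797949] and [0.698288]): 1 − (1 − 0.797949)(1 − 0.698288) = 0.9390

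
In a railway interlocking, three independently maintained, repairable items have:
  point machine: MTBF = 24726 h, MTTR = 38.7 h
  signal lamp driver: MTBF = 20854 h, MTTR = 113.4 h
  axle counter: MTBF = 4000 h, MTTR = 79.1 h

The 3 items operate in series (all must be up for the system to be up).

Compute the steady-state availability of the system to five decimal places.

A(point machine) = MTBF/(MTBF+MTTR) = 24726/(24726+38.7) = 0.998437
A(signal lamp driver) = MTBF/(MTBF+MTTR) = 20854/(20854+113.4) = 0.994592
A(axle counter) = MTBF/(MTBF+MTTR) = 4000/(4000+79.1) = 0.980608
Series availability: 0.998437 × 0.994592 × 0.980608 = 0.97378

0.97378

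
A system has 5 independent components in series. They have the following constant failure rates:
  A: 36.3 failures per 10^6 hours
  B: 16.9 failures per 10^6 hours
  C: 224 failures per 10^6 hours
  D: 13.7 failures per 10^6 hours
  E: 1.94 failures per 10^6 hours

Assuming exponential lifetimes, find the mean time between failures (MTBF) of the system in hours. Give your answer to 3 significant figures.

Series of exponential components: λ_sys = Σ λ_i
λ_sys = 0.0000363 + 0.0000169 + 0.000224 + 0.0000137 + 0.00000194 = 2.9284e-04 /h
MTBF = 1 / λ_sys = 3410 h

3410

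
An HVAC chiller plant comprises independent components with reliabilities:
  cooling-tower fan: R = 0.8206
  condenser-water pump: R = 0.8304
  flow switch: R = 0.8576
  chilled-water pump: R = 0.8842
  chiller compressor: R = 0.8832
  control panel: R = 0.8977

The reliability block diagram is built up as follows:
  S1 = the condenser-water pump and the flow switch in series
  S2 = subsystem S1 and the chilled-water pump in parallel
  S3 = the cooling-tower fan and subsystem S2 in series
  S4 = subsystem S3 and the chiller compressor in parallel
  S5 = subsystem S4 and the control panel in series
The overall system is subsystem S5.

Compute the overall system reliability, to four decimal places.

0.8760

Series (condenser-water pump and flow switch): 0.830400 × 0.857600 = 0.712151
Parallel ([0.712151] and chilled-water pump): 1 − (1 − 0.712151)(1 − 0.884200) = 0.966667
Series (cooling-tower fan and [0.966667]): 0.820600 × 0.966667 = 0.793247
Parallel ([0.793247] and chiller compressor): 1 − (1 − 0.793247)(1 − 0.883200) = 0.975851
Series ([0.975851] and control panel): 0.975851 × 0.897700 = 0.8760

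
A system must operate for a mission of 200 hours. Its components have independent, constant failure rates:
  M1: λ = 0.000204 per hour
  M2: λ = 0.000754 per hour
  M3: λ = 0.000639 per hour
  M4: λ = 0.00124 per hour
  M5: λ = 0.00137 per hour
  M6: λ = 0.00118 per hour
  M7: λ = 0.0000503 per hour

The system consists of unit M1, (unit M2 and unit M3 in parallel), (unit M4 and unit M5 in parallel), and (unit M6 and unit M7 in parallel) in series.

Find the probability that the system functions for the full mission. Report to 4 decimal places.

R(M1) = exp(−0.000204 × 200) = 0.960021
R(M2) = exp(−0.000754 × 200) = 0.860020
R(M3) = exp(−0.000639 × 200) = 0.880029
R(M4) = exp(−0.00124 × 200) = 0.780360
R(M5) = exp(−0.00137 × 200) = 0.760332
R(M6) = exp(−0.00118 × 200) = 0.789781
R(M7) = exp(−0.0000503 × 200) = 0.989990
Parallel (M2 and M3): 1 − (1 − 0.860020)(1 − 0.880029) = 0.983206
Parallel (M4 and M5): 1 − (1 − 0.780360)(1 − 0.760332) = 0.947359
Parallel (M6 and M7): 1 − (1 − 0.789781)(1 − 0.989990) = 0.997896
Series (M1, [0.983206], [0.947359], and [0.997896]): 0.960021 × 0.983206 × 0.947359 × 0.997896 = 0.8923

0.8923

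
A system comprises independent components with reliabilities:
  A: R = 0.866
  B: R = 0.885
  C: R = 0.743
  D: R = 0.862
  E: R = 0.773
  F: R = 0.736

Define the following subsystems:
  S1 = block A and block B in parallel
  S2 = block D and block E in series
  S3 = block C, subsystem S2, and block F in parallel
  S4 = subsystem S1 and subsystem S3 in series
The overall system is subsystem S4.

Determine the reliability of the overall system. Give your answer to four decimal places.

0.9623

Parallel (A and B): 1 − (1 − 0.866000)(1 − 0.885000) = 0.984590
Series (D and E): 0.862000 × 0.773000 = 0.666326
Parallel (C, [0.666326], and F): 1 − (1 − 0.743000)(1 − 0.666326)(1 − 0.736000) = 0.977361
Series ([0.984590] and [0.977361]): 0.984590 × 0.977361 = 0.9623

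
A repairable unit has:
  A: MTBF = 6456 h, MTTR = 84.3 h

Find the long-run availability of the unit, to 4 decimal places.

0.9871

A(A) = MTBF/(MTBF+MTTR) = 6456/(6456+84.3) = 0.9871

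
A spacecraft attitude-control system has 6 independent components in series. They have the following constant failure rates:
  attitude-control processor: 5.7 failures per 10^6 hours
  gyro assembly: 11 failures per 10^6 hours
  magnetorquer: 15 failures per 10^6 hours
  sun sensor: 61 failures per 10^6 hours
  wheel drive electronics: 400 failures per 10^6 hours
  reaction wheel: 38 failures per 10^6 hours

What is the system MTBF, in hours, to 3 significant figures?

1880

Series of exponential components: λ_sys = Σ λ_i
λ_sys = 0.0000057 + 0.000011 + 0.000015 + 0.000061 + 0.00040 + 0.000038 = 5.3070e-04 /h
MTBF = 1 / λ_sys = 1880 h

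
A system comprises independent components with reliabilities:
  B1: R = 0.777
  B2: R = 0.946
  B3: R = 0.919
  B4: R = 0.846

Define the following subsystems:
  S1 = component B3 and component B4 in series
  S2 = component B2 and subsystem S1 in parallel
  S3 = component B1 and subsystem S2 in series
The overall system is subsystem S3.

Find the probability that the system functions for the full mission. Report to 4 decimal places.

0.7677

Series (B3 and B4): 0.919000 × 0.846000 = 0.777474
Parallel (B2 and [0.777474]): 1 − (1 − 0.946000)(1 − 0.777474) = 0.987984
Series (B1 and [0.987984]): 0.777000 × 0.987984 = 0.7677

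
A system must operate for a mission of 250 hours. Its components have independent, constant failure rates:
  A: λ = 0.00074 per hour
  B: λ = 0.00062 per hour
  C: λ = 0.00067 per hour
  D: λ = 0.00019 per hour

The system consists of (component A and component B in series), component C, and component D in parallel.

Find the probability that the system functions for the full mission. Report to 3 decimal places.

R(A) = exp(−0.00074 × 250) = 0.83110
R(B) = exp(−0.00062 × 250) = 0.85642
R(C) = exp(−0.00067 × 250) = 0.84578
R(D) = exp(−0.00019 × 250) = 0.95361
Series (A and B): 0.83110 × 0.85642 = 0.71177
Parallel ([0.71177], C, and D): 1 − (1 − 0.71177)(1 − 0.84578)(1 − 0.95361) = 0.998

0.998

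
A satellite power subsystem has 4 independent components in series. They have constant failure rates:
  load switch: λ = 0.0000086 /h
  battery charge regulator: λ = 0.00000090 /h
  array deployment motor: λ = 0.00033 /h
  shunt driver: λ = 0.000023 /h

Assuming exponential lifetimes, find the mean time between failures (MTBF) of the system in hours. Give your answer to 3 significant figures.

2760

Series of exponential components: λ_sys = Σ λ_i
λ_sys = 0.0000086 + 0.00000090 + 0.00033 + 0.000023 = 3.6250e-04 /h
MTBF = 1 / λ_sys = 2760 h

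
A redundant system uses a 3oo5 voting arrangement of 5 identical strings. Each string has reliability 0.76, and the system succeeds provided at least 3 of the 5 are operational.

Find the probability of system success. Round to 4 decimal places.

0.9067

R = Σ_{i=3}^{5} C(5,i) p^i (1−p)^{5−i} with p = 0.76
C(5,3)·0.76^3·0.24^2 = 0.252850
C(5,4)·0.76^4·0.24^1 = 0.400346
C(5,5)·0.76^5·0.24^0 = 0.253553
Sum = 0.9067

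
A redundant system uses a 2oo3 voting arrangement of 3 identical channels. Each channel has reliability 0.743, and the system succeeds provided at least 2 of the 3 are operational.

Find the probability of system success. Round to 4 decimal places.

0.8358

R = Σ_{i=2}^{3} C(3,i) p^i (1−p)^{3−i} with p = 0.743
C(3,2)·0.743^2·0.257^1 = 0.425630
C(3,3)·0.743^3·0.257^0 = 0.410172
Sum = 0.8358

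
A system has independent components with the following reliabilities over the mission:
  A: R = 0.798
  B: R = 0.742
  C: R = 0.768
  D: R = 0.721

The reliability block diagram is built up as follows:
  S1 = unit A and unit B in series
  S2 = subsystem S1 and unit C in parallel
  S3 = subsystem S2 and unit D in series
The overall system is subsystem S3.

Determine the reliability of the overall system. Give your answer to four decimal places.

0.6528

Series (A and B): 0.798000 × 0.742000 = 0.592116
Parallel ([0.592116] and C): 1 − (1 − 0.592116)(1 − 0.768000) = 0.905371
Series ([0.905371] and D): 0.905371 × 0.721000 = 0.6528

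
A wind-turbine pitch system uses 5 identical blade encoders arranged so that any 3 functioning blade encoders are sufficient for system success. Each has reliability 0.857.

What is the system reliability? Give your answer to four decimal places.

R = Σ_{i=3}^{5} C(5,i) p^i (1−p)^{5−i} with p = 0.857
C(5,3)·0.857^3·0.143^2 = 0.128711
C(5,4)·0.857^4·0.143^1 = 0.385682
C(5,5)·0.857^5·0.143^0 = 0.462279
Sum = 0.9767

0.9767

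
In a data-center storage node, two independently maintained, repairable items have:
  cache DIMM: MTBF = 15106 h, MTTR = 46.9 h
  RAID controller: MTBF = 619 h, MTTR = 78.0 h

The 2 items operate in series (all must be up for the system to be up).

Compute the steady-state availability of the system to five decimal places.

0.88534

A(cache DIMM) = MTBF/(MTBF+MTTR) = 15106/(15106+46.9) = 0.996905
A(RAID controller) = MTBF/(MTBF+MTTR) = 619/(619+78.0) = 0.888092
Series availability: 0.996905 × 0.888092 = 0.88534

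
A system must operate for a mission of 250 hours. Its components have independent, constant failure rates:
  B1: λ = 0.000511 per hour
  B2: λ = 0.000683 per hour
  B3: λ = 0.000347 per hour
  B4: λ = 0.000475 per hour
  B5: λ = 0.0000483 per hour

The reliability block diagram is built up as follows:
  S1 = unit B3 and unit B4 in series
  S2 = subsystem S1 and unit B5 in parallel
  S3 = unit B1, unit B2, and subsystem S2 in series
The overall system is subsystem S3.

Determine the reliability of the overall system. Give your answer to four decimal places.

0.7403

R(B1) = exp(−0.000511 × 250) = 0.880073
R(B2) = exp(−0.000683 × 250) = 0.843032
R(B3) = exp(−0.000347 × 250) = 0.916906
R(B4) = exp(−0.000475 × 250) = 0.888030
R(B5) = exp(−0.0000483 × 250) = 0.987998
Series (B3 and B4): 0.916906 × 0.888030 = 0.814240
Parallel ([0.814240] and B5): 1 − (1 − 0.814240)(1 − 0.987998) = 0.997771
Series (B1, B2, and [0.997771]): 0.880073 × 0.843032 × 0.997771 = 0.7403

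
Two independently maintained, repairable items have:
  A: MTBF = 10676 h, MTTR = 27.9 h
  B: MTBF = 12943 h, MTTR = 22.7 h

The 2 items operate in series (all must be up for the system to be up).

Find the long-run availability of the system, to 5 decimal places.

0.99565

A(A) = MTBF/(MTBF+MTTR) = 10676/(10676+27.9) = 0.997393
A(B) = MTBF/(MTBF+MTTR) = 12943/(12943+22.7) = 0.998249
Series availability: 0.997393 × 0.998249 = 0.99565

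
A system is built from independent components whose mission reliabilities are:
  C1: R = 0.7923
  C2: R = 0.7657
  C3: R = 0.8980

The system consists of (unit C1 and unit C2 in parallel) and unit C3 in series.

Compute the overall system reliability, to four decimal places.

Parallel (C1 and C2): 1 − (1 − 0.792300)(1 − 0.765700) = 0.951336
Series ([0.951336] and C3): 0.951336 × 0.898000 = 0.8543

0.8543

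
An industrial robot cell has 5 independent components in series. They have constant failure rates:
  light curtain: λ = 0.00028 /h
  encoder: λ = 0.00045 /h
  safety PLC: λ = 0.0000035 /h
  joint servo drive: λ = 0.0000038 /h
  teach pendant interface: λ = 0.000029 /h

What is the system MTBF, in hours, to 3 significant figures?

Series of exponential components: λ_sys = Σ λ_i
λ_sys = 0.00028 + 0.00045 + 0.0000035 + 0.0000038 + 0.000029 = 7.6630e-04 /h
MTBF = 1 / λ_sys = 1300 h

1300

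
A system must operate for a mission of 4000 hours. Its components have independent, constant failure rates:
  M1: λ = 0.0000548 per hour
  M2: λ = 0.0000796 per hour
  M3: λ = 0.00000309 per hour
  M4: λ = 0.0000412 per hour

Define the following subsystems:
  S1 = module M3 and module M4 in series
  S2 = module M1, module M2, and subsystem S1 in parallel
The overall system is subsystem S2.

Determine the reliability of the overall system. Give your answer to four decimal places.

0.9913

R(M1) = exp(−0.0000548 × 4000) = 0.803161
R(M2) = exp(−0.0000796 × 4000) = 0.727312
R(M3) = exp(−0.00000309 × 4000) = 0.987716
R(M4) = exp(−0.0000412 × 4000) = 0.848063
Series (M3 and M4): 0.987716 × 0.848063 = 0.837645
Parallel (M1, M2, and [0.837645]): 1 − (1 − 0.803161)(1 − 0.727312)(1 − 0.837645) = 0.9913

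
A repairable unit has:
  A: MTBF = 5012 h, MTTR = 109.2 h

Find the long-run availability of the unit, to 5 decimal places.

A(A) = MTBF/(MTBF+MTTR) = 5012/(5012+109.2) = 0.97868

0.97868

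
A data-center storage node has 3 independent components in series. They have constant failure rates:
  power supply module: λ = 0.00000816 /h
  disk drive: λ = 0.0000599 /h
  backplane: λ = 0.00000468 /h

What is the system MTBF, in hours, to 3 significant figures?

Series of exponential components: λ_sys = Σ λ_i
λ_sys = 0.00000816 + 0.0000599 + 0.00000468 = 7.2740e-05 /h
MTBF = 1 / λ_sys = 13700 h

13700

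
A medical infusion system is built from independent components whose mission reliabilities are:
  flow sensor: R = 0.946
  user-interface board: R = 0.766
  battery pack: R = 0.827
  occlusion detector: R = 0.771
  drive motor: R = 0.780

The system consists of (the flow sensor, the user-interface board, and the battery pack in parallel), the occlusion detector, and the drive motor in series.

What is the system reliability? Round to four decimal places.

0.6001

Parallel (flow sensor, user-interface board, and battery pack): 1 − (1 − 0.946000)(1 − 0.766000)(1 − 0.827000) = 0.997814
Series ([0.997814], occlusion detector, and drive motor): 0.997814 × 0.771000 × 0.780000 = 0.6001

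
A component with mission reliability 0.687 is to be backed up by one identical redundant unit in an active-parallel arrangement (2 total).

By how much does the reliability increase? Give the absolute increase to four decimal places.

0.2150

R_before = 0.687
R_after = 1 − (1 − 0.687)^2 = 0.9020
ΔR = 0.9020 − 0.687 = 0.2150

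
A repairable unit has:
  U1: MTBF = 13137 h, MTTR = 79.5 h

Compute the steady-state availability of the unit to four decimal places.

A(U1) = MTBF/(MTBF+MTTR) = 13137/(13137+79.5) = 0.9940

0.9940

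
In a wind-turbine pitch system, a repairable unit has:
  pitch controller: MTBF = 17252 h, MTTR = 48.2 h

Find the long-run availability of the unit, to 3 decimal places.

A(pitch controller) = MTBF/(MTBF+MTTR) = 17252/(17252+48.2) = 0.997

0.997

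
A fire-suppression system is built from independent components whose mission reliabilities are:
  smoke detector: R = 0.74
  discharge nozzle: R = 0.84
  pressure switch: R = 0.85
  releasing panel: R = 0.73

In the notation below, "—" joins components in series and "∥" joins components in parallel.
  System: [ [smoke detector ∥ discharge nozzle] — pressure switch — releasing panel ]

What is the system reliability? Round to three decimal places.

Parallel (smoke detector and discharge nozzle): 1 − (1 − 0.74000)(1 − 0.84000) = 0.95840
Series ([0.95840], pressure switch, and releasing panel): 0.95840 × 0.85000 × 0.73000 = 0.595

0.595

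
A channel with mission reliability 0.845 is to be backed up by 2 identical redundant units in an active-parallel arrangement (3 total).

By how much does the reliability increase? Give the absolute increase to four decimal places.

R_before = 0.845
R_after = 1 − (1 − 0.845)^3 = 0.9963
ΔR = 0.9963 − 0.845 = 0.1513

0.1513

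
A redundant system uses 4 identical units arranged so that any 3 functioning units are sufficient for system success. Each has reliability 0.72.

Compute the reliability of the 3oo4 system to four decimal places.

R = Σ_{i=3}^{4} C(4,i) p^i (1−p)^{4−i} with p = 0.72
C(4,3)·0.72^3·0.28^1 = 0.418038
C(4,4)·0.72^4·0.28^0 = 0.268739
Sum = 0.6868

0.6868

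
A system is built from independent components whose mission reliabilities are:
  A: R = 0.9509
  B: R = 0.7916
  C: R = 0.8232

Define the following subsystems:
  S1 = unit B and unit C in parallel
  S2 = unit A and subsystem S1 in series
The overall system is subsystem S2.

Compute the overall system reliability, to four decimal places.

0.9159

Parallel (B and C): 1 − (1 − 0.791600)(1 − 0.823200) = 0.963155
Series (A and [0.963155]): 0.950900 × 0.963155 = 0.9159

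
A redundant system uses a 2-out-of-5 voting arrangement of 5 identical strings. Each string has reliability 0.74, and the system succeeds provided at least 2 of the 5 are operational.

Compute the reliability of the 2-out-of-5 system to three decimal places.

R = Σ_{i=2}^{5} C(5,i) p^i (1−p)^{5−i} with p = 0.74
C(5,2)·0.74^2·0.26^3 = 0.09625
C(5,3)·0.74^3·0.26^2 = 0.27393
C(5,4)·0.74^4·0.26^1 = 0.38983
C(5,5)·0.74^5·0.26^0 = 0.22190
Sum = 0.982

0.982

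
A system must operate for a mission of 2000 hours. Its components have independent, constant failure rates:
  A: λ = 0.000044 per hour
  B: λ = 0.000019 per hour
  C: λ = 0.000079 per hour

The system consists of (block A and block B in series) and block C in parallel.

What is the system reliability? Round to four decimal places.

0.9827

R(A) = exp(−0.000044 × 2000) = 0.915761
R(B) = exp(−0.000019 × 2000) = 0.962713
R(C) = exp(−0.000079 × 2000) = 0.853850
Series (A and B): 0.915761 × 0.962713 = 0.881615
Parallel ([0.881615] and C): 1 − (1 − 0.881615)(1 − 0.853850) = 0.9827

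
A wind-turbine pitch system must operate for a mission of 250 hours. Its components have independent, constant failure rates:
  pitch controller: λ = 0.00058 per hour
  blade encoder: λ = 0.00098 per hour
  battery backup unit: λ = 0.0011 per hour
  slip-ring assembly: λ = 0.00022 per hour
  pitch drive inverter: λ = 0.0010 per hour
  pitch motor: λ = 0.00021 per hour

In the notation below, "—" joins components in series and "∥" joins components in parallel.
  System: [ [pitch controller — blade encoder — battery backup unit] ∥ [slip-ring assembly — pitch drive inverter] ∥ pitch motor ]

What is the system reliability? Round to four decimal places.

R(pitch controller) = exp(−0.00058 × 250) = 0.865022
R(blade encoder) = exp(−0.00098 × 250) = 0.782705
R(battery backup unit) = exp(−0.0011 × 250) = 0.759572
R(slip-ring assembly) = exp(−0.00022 × 250) = 0.946485
R(pitch drive inverter) = exp(−0.0010 × 250) = 0.778801
R(pitch motor) = exp(−0.00021 × 250) = 0.948854
Series (pitch controller, blade encoder, and battery backup unit): 0.865022 × 0.782705 × 0.759572 = 0.514274
Series (slip-ring assembly and pitch drive inverter): 0.946485 × 0.778801 = 0.737123
Parallel ([0.514274], [0.737123], and pitch motor): 1 − (1 − 0.514274)(1 − 0.737123)(1 − 0.948854) = 0.9935

0.9935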